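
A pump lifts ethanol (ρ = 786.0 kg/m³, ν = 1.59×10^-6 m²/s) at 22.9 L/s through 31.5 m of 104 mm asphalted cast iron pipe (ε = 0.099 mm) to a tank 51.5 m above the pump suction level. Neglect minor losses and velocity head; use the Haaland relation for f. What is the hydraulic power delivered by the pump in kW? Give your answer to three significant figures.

P_hyd ≈ 9.51 kW

V = 4Q/(πD²) = 2.696 m/s; Re = 1.76×10^5; ε/D = 9.52×10^-4; f = 0.02087
h_f = f(L/D)V²/2g = 2.342 m
Total head H = z + h_f = 51.5 + 2.342 = 53.84 m
P_hyd = ρgQH = 786.0·9.81·0.0229·53.84 = 9.507 kW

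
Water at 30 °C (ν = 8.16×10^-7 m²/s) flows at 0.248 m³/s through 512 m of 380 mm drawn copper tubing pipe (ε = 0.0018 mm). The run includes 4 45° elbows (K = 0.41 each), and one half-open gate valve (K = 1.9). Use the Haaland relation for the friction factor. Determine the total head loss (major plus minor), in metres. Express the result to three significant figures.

V = 4Q/(πD²) = 2.187 m/s; V²/2g = 0.2437 m
Re = 1.02×10^6, ε/D = 4.74×10^-6 → f = 0.01163 (Haaland)
Major: h_f = f(L/D)·V²/2g = 0.01163·1347·0.2437 = 3.820 m
Minor: ΣK = 3.54; h_m = ΣK·V²/2g = 0.8628 m
Total H_L = 3.820 + 0.8628 = 4.683 m

H_L ≈ 4.68 m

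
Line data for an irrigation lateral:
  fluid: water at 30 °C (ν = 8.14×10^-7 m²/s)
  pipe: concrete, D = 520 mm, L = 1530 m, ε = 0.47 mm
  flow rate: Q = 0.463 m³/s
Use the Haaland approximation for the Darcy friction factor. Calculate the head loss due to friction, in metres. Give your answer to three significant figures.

V = 4Q/(πD²) = 4·0.463/(π·0.520²) = 2.180 m/s
Re = VD/ν = 2.180·0.520/8.14×10^-7 = 1.39×10^6 → turbulent
ε/D = 0.47/520 = 9.04×10^-4
Haaland: f = 0.01941
h_f = f(L/D)V²/(2g) = 0.01941·(1530/0.520)·2.180²/(2·9.81) = 13.83 m

h_f ≈ 13.8 m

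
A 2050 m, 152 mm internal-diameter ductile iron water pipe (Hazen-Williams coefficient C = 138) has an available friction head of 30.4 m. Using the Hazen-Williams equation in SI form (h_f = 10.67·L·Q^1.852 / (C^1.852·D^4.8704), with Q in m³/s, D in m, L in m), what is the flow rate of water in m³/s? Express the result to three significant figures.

Q ≈ 0.0279 m³/s

Rearranging: Q = [h_f·C^1.852·D^4.8704 / (10.67·L)]^(1/1.852)
Q = [30.4·138^1.852·0.152^4.8704 / (10.67·2050)]^0.540 = 0.02790 m³/s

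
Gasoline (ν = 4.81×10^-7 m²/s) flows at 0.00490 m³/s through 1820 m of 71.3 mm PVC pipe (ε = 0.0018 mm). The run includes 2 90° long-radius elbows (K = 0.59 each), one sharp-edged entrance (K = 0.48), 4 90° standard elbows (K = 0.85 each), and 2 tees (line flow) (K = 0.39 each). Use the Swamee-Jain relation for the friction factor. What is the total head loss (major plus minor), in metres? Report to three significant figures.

V = 4Q/(πD²) = 1.227 m/s; V²/2g = 0.07676 m
Re = 1.82×10^5, ε/D = 2.52×10^-5 → f = 0.01604 (Swamee-Jain)
Major: h_f = f(L/D)·V²/2g = 0.01604·25526·0.07676 = 31.43 m
Minor: ΣK = 5.84; h_m = ΣK·V²/2g = 0.4483 m
Total H_L = 31.43 + 0.4483 = 31.88 m

H_L ≈ 31.9 m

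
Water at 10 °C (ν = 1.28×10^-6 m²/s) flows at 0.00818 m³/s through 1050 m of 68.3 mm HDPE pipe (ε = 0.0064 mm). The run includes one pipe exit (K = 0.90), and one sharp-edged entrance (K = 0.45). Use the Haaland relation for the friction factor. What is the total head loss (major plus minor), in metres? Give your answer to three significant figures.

H_L ≈ 69.3 m

V = 4Q/(πD²) = 2.233 m/s; V²/2g = 0.2541 m
Re = 1.19×10^5, ε/D = 9.37×10^-5 → f = 0.01765 (Haaland)
Major: h_f = f(L/D)·V²/2g = 0.01765·15373·0.2541 = 68.94 m
Minor: ΣK = 1.35; h_m = ΣK·V²/2g = 0.3430 m
Total H_L = 68.94 + 0.3430 = 69.28 m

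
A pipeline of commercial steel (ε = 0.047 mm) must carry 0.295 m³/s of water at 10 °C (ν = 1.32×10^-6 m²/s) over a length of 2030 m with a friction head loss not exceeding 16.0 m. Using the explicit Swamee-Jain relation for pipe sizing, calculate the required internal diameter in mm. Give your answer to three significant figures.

Swamee-Jain (Type III): D = 0.66·[ε^1.25·(LQ²/(gh_f))^4.75 + ν·Q^9.4·(L/(gh_f))^5.2]^0.04
LQ²/(gh_f) = 1.126; L/(gh_f) = 12.93
Term 1 = ε^1.25·(…)^4.75 = 6.82×10^-6; Term 2 = ν·Q^9.4·(…)^5.2 = 8.28×10^-6
D = 0.66·(6.82×10^-6 + 8.28×10^-6)^0.04 = 0.4234 m = 423 mm
Check: V = 2.10 m/s, Re = 6.72×10^5, f = 0.01415, h_f = 15.2 m ≈ 16.0 m ✓

D ≈ 423 mm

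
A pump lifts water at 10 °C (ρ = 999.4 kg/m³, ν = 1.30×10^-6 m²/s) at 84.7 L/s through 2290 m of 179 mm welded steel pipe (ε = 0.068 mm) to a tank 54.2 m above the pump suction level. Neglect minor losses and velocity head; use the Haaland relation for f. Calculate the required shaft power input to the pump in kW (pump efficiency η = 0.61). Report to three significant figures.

V = 4Q/(πD²) = 3.366 m/s; Re = 4.63×10^5; ε/D = 3.80×10^-4; f = 0.01684
h_f = f(L/D)V²/2g = 124.4 m
Total head H = z + h_f = 54.2 + 124.4 = 178.6 m
P_hyd = ρgQH = 999.4·9.81·0.0847·178.6 = 148.3 kW
P_shaft = P_hyd/η = 148.3/0.61 = 243.1 kW

P_shaft ≈ 243 kW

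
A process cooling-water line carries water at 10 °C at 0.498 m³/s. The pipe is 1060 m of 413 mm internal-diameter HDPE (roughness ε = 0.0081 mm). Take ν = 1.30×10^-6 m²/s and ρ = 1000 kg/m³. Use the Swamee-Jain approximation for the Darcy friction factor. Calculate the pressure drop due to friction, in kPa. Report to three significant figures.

Δp ≈ 209 kPa

V = 4Q/(πD²) = 4·0.498/(π·0.413²) = 3.717 m/s
Re = VD/ν = 3.717·0.413/1.30×10^-6 = 1.18×10^6 → turbulent
ε/D = 0.0081/413 = 1.96×10^-5
Swamee-Jain: f = 0.01180
h_f = f(L/D)V²/(2g) = 0.01180·(1060/0.413)·3.717²/(2·9.81) = 21.33 m
Δp = ρg·h_f = 1000·9.81·21.33 = 209.3 kPa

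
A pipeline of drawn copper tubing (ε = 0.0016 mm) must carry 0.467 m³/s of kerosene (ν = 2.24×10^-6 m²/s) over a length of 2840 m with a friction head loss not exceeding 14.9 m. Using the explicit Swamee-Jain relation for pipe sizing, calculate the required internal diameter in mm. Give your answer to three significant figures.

Swamee-Jain (Type III): D = 0.66·[ε^1.25·(LQ²/(gh_f))^4.75 + ν·Q^9.4·(L/(gh_f))^5.2]^0.04
LQ²/(gh_f) = 4.237; L/(gh_f) = 19.43
Term 1 = ε^1.25·(…)^4.75 = 5.42×10^-5; Term 2 = ν·Q^9.4·(…)^5.2 = 0.00875
D = 0.66·(5.42×10^-5 + 0.00875)^0.04 = 0.5462 m = 546 mm
Check: V = 1.99 m/s, Re = 4.86×10^5, f = 0.01320, h_f = 13.9 m ≈ 14.9 m ✓

D ≈ 546 mm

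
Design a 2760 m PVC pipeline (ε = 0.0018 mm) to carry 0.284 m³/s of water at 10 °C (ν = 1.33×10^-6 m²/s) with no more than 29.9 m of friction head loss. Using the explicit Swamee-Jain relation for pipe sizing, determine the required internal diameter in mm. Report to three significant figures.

D ≈ 382 mm

Swamee-Jain (Type III): D = 0.66·[ε^1.25·(LQ²/(gh_f))^4.75 + ν·Q^9.4·(L/(gh_f))^5.2]^0.04
LQ²/(gh_f) = 0.7589; L/(gh_f) = 9.410
Term 1 = ε^1.25·(…)^4.75 = 1.78×10^-8; Term 2 = ν·Q^9.4·(…)^5.2 = 1.12×10^-6
D = 0.66·(1.78×10^-8 + 1.12×10^-6)^0.04 = 0.3817 m = 382 mm
Check: V = 2.48 m/s, Re = 7.12×10^5, f = 0.01240, h_f = 28.1 m ≈ 29.9 m ✓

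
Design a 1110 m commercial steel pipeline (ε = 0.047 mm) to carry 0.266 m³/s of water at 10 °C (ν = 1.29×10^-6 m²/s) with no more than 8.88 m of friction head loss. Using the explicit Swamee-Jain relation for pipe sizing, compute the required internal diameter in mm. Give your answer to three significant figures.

D ≈ 406 mm

Swamee-Jain (Type III): D = 0.66·[ε^1.25·(LQ²/(gh_f))^4.75 + ν·Q^9.4·(L/(gh_f))^5.2]^0.04
LQ²/(gh_f) = 0.9016; L/(gh_f) = 12.74
Term 1 = ε^1.25·(…)^4.75 = 2.38×10^-6; Term 2 = ν·Q^9.4·(…)^5.2 = 2.83×10^-6
D = 0.66·(2.38×10^-6 + 2.83×10^-6)^0.04 = 0.4057 m = 406 mm
Check: V = 2.06 m/s, Re = 6.47×10^5, f = 0.01427, h_f = 8.42 m ≈ 8.88 m ✓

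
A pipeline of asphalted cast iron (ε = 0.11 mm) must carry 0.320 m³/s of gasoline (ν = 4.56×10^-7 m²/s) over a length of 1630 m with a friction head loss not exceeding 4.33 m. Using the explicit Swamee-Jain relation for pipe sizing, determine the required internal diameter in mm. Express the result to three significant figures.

Swamee-Jain (Type III): D = 0.66·[ε^1.25·(LQ²/(gh_f))^4.75 + ν·Q^9.4·(L/(gh_f))^5.2]^0.04
LQ²/(gh_f) = 3.929; L/(gh_f) = 38.37
Term 1 = ε^1.25·(…)^4.75 = 0.00750; Term 2 = ν·Q^9.4·(…)^5.2 = 0.00176
D = 0.66·(0.00750 + 0.00176)^0.04 = 0.5473 m = 547 mm
Check: V = 1.36 m/s, Re = 1.63×10^6, f = 0.01444, h_f = 4.06 m ≈ 4.33 m ✓

D ≈ 547 mm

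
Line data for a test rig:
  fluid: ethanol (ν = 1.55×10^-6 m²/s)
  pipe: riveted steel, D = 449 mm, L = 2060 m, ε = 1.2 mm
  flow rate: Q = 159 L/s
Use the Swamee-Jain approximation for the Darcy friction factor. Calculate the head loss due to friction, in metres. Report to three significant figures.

h_f ≈ 6.13 m

V = 4Q/(πD²) = 4·0.159/(π·0.449²) = 1.004 m/s
Re = VD/ν = 1.004·0.449/1.55×10^-6 = 2.91×10^5 → turbulent
ε/D = 1.2/449 = 0.00267
Swamee-Jain: f = 0.02599
h_f = f(L/D)V²/(2g) = 0.02599·(2060/0.449)·1.004²/(2·9.81) = 6.129 m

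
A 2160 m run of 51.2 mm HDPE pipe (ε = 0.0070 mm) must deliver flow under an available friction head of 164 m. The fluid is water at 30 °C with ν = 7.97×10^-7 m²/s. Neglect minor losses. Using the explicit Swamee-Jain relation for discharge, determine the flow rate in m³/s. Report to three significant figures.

Swamee-Jain (Type II): Q = -0.965·√(gD⁵h_f/L)·ln[ε/(3.7D) + √(3.17ν²L/(gD³h_f))]
√(gD⁵h_f/L) = √(9.81·0.0512⁵·164/2160) = 5.119×10^-4
ε/(3.7D) = 3.70×10^-5; √(3.17ν²L/(gD³h_f)) = 1.42×10^-4
Q = -0.965·5.119×10^-4·ln(1.789×10^-4) = 0.004263 m³/s
Check: V = 2.07 m/s, Re = 1.33×10^5, f = 0.01777, h_f = 164 m ≈ 164 m ✓

Q ≈ 0.00426 m³/s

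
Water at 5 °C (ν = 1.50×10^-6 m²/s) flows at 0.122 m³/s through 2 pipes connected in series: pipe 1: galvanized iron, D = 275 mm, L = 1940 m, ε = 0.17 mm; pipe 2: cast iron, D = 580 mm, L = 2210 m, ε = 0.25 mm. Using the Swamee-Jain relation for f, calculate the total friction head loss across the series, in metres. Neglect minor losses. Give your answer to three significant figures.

H ≈ 29.2 m

Pipe 1: V = 2.054 m/s, Re = 3.77×10^5, ε/D = 6.18×10^-4, f = 0.01873, h_1 = f(L/D)V²/2g = 28.41 m
Pipe 2: V = 0.4618 m/s, Re = 1.79×10^5, ε/D = 4.31×10^-4, f = 0.01877, h_2 = f(L/D)V²/2g = 0.7773 m
Series → Q common, losses add: H = Σh = 29.19 m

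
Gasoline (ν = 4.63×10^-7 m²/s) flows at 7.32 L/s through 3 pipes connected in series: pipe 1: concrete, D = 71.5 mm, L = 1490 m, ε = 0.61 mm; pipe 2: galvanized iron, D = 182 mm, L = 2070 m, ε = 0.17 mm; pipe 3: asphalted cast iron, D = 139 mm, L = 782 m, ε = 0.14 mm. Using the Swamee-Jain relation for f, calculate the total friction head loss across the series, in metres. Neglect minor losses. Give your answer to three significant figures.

Pipe 1: V = 1.823 m/s, Re = 2.82×10^5, ε/D = 0.00853, f = 0.03631, h_1 = f(L/D)V²/2g = 128.2 m
Pipe 2: V = 0.2814 m/s, Re = 1.11×10^5, ε/D = 9.34×10^-4, f = 0.02190, h_2 = f(L/D)V²/2g = 1.005 m
Pipe 3: V = 0.4824 m/s, Re = 1.45×10^5, ε/D = 0.00101, f = 0.02168, h_3 = f(L/D)V²/2g = 1.447 m
Series → Q common, losses add: H = Σh = 130.6 m

H ≈ 131 m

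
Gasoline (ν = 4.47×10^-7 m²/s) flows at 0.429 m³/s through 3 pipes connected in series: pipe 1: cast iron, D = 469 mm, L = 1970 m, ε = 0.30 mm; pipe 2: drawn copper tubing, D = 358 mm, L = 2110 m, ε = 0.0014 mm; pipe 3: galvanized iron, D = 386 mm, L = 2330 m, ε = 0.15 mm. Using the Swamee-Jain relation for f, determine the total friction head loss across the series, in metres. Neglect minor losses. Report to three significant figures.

H ≈ 143 m

Pipe 1: V = 2.483 m/s, Re = 2.61×10^6, ε/D = 6.40×10^-4, f = 0.01789, h_1 = f(L/D)V²/2g = 23.61 m
Pipe 2: V = 4.262 m/s, Re = 3.41×10^6, ε/D = 3.91×10^-6, f = 0.009748, h_2 = f(L/D)V²/2g = 53.19 m
Pipe 3: V = 3.666 m/s, Re = 3.17×10^6, ε/D = 3.89×10^-4, f = 0.01605, h_3 = f(L/D)V²/2g = 66.37 m
Series → Q common, losses add: H = Σh = 143.2 m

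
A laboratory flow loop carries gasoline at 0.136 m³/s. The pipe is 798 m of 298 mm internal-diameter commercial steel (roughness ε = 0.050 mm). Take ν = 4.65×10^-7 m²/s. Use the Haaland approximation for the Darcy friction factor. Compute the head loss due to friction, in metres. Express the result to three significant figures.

V = 4Q/(πD²) = 4·0.136/(π·0.298²) = 1.950 m/s
Re = VD/ν = 1.950·0.298/4.65×10^-7 = 1.25×10^6 → turbulent
ε/D = 0.050/298 = 1.68×10^-4
Haaland: f = 0.01406
h_f = f(L/D)V²/(2g) = 0.01406·(798/0.298)·1.950²/(2·9.81) = 7.295 m

h_f ≈ 7.29 m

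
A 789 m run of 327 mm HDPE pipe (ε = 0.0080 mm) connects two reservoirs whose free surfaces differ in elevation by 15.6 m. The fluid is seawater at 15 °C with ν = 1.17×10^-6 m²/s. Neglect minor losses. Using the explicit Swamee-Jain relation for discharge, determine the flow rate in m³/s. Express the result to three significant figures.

Swamee-Jain (Type II): Q = -0.965·√(gD⁵h_f/L)·ln[ε/(3.7D) + √(3.17ν²L/(gD³h_f))]
√(gD⁵h_f/L) = √(9.81·0.327⁵·15.6/789) = 0.02693
ε/(3.7D) = 6.61×10^-6; √(3.17ν²L/(gD³h_f)) = 2.53×10^-5
Q = -0.965·0.02693·ln(3.191×10^-5) = 0.2690 m³/s
Check: V = 3.20 m/s, Re = 8.95×10^5, f = 0.01236, h_f = 15.6 m ≈ 15.6 m ✓

Q ≈ 0.269 m³/s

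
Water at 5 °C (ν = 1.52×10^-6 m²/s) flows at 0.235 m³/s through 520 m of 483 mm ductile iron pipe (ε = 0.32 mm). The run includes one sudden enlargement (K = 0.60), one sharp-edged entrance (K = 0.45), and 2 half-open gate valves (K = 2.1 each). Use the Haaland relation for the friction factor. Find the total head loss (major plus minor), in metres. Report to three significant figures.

V = 4Q/(πD²) = 1.283 m/s; V²/2g = 0.08384 m
Re = 4.08×10^5, ε/D = 6.63×10^-4 → f = 0.01868 (Haaland)
Major: h_f = f(L/D)·V²/2g = 0.01868·1077·0.08384 = 1.687 m
Minor: ΣK = 5.25; h_m = ΣK·V²/2g = 0.4402 m
Total H_L = 1.687 + 0.4402 = 2.127 m

H_L ≈ 2.13 m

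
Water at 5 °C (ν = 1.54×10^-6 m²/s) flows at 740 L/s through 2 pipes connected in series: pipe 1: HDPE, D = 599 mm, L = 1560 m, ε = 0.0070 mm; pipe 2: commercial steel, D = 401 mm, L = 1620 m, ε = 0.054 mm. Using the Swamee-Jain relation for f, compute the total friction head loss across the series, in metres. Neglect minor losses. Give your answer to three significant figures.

H ≈ 107 m

Pipe 1: V = 2.626 m/s, Re = 1.02×10^6, ε/D = 1.17×10^-5, f = 0.01186, h_1 = f(L/D)V²/2g = 10.85 m
Pipe 2: V = 5.859 m/s, Re = 1.53×10^6, ε/D = 1.35×10^-4, f = 0.01362, h_2 = f(L/D)V²/2g = 96.31 m
Series → Q common, losses add: H = Σh = 107.2 m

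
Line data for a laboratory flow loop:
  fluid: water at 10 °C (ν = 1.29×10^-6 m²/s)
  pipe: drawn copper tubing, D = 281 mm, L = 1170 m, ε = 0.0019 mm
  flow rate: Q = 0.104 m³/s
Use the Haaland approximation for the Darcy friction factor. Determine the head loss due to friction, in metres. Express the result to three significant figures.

V = 4Q/(πD²) = 4·0.104/(π·0.281²) = 1.677 m/s
Re = VD/ν = 1.677·0.281/1.29×10^-6 = 3.65×10^5 → turbulent
ε/D = 0.0019/281 = 6.76×10^-6
Haaland: f = 0.01389
h_f = f(L/D)V²/(2g) = 0.01389·(1170/0.281)·1.677²/(2·9.81) = 8.289 m

h_f ≈ 8.29 m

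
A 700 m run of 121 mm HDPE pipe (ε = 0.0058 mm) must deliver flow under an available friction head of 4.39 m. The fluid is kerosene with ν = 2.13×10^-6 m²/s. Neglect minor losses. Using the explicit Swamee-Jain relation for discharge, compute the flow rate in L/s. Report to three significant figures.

Swamee-Jain (Type II): Q = -0.965·√(gD⁵h_f/L)·ln[ε/(3.7D) + √(3.17ν²L/(gD³h_f))]
√(gD⁵h_f/L) = √(9.81·0.121⁵·4.39/700) = 0.001263
ε/(3.7D) = 1.30×10^-5; √(3.17ν²L/(gD³h_f)) = 3.63×10^-4
Q = -0.965·0.001263·ln(3.762×10^-4) = 0.009612 m³/s
Check: V = 0.836 m/s, Re = 4.75×10^4, f = 0.02119, h_f = 4.37 m ≈ 4.39 m ✓

Q ≈ 9.61 L/s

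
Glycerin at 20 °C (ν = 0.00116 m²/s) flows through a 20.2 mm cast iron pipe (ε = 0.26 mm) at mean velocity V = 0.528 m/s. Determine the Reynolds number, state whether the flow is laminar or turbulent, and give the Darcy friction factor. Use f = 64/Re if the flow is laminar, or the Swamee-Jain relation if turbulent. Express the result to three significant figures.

Re ≈ 9.19; laminar; f = 64/Re ≈ 6.96

Re = VD/ν = 0.5280·0.0202/0.00116 = 9.19
Re < 2300 → laminar → f = 64/Re = 6.961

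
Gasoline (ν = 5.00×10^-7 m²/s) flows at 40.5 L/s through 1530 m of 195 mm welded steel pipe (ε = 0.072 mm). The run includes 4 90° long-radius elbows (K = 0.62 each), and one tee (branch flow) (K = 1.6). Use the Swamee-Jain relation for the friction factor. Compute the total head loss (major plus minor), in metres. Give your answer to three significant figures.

H_L ≈ 12.8 m

V = 4Q/(πD²) = 1.356 m/s; V²/2g = 0.09373 m
Re = 5.29×10^5, ε/D = 3.69×10^-4 → f = 0.01684 (Swamee-Jain)
Major: h_f = f(L/D)·V²/2g = 0.01684·7846·0.09373 = 12.39 m
Minor: ΣK = 4.08; h_m = ΣK·V²/2g = 0.3824 m
Total H_L = 12.39 + 0.3824 = 12.77 m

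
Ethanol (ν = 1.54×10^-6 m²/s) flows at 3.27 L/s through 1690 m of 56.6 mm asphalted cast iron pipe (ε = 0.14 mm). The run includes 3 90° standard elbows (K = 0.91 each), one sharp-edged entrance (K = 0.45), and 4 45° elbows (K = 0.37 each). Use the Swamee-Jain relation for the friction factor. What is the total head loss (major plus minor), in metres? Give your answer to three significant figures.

H_L ≈ 72.2 m

V = 4Q/(πD²) = 1.300 m/s; V²/2g = 0.08609 m
Re = 4.78×10^4, ε/D = 0.00247 → f = 0.02795 (Swamee-Jain)
Major: h_f = f(L/D)·V²/2g = 0.02795·29859·0.08609 = 71.84 m
Minor: ΣK = 4.66; h_m = ΣK·V²/2g = 0.4012 m
Total H_L = 71.84 + 0.4012 = 72.25 m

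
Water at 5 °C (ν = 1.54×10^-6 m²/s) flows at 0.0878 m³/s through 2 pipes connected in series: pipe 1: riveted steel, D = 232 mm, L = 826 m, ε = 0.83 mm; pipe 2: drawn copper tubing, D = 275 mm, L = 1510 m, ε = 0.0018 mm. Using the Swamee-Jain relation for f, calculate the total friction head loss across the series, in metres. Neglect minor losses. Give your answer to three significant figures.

H ≈ 31.0 m

Pipe 1: V = 2.077 m/s, Re = 3.13×10^5, ε/D = 0.00358, f = 0.02803, h_1 = f(L/D)V²/2g = 21.94 m
Pipe 2: V = 1.478 m/s, Re = 2.64×10^5, ε/D = 6.55×10^-6, f = 0.01480, h_2 = f(L/D)V²/2g = 9.049 m
Series → Q common, losses add: H = Σh = 30.99 m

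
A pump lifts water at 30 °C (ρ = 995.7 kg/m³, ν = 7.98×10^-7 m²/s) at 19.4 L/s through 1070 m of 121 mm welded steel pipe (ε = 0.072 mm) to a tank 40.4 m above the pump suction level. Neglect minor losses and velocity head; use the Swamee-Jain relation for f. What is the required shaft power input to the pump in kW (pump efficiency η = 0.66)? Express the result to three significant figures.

P_shaft ≈ 18.6 kW

V = 4Q/(πD²) = 1.687 m/s; Re = 2.56×10^5; ε/D = 5.95×10^-4; f = 0.01906
h_f = f(L/D)V²/2g = 24.45 m
Total head H = z + h_f = 40.4 + 24.45 = 64.85 m
P_hyd = ρgQH = 995.7·9.81·0.0194·64.85 = 12.29 kW
P_shaft = P_hyd/η = 12.29/0.66 = 18.62 kW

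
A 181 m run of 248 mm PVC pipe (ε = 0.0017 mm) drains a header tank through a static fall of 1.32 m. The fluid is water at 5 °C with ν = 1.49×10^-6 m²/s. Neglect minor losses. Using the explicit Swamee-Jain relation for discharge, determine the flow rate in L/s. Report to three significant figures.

Swamee-Jain (Type II): Q = -0.965·√(gD⁵h_f/L)·ln[ε/(3.7D) + √(3.17ν²L/(gD³h_f))]
√(gD⁵h_f/L) = √(9.81·0.248⁵·1.32/181) = 0.008192
ε/(3.7D) = 1.85×10^-6; √(3.17ν²L/(gD³h_f)) = 8.03×10^-5
Q = -0.965·0.008192·ln(8.216×10^-5) = 0.07437 m³/s
Check: V = 1.54 m/s, Re = 2.56×10^5, f = 0.01488, h_f = 1.31 m ≈ 1.32 m ✓

Q ≈ 74.4 L/s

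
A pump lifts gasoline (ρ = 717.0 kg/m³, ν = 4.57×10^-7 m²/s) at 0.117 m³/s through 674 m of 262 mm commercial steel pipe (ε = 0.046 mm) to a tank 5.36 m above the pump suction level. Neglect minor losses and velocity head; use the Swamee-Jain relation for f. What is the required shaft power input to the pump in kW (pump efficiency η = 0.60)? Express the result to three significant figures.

P_shaft ≈ 19.5 kW

V = 4Q/(πD²) = 2.170 m/s; Re = 1.24×10^6; ε/D = 1.76×10^-4; f = 0.01432
h_f = f(L/D)V²/2g = 8.840 m
Total head H = z + h_f = 5.36 + 8.840 = 14.20 m
P_hyd = ρgQH = 717.0·9.81·0.117·14.20 = 11.69 kW
P_shaft = P_hyd/η = 11.69/0.60 = 19.48 kW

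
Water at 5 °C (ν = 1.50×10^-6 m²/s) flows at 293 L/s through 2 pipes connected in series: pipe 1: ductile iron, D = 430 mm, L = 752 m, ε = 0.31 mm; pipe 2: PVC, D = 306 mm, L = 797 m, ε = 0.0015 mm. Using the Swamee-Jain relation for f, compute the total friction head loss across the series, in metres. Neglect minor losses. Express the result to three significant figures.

Pipe 1: V = 2.018 m/s, Re = 5.78×10^5, ε/D = 7.21×10^-4, f = 0.01893, h_1 = f(L/D)V²/2g = 6.869 m
Pipe 2: V = 3.984 m/s, Re = 8.13×10^5, ε/D = 4.90×10^-6, f = 0.01213, h_2 = f(L/D)V²/2g = 25.56 m
Series → Q common, losses add: H = Σh = 32.43 m

H ≈ 32.4 m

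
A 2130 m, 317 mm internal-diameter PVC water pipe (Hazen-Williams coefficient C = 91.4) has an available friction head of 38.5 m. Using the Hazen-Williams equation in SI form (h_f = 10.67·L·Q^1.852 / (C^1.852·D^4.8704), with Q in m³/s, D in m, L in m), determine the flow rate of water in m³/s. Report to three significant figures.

Rearranging: Q = [h_f·C^1.852·D^4.8704 / (10.67·L)]^(1/1.852)
Q = [38.5·91.4^1.852·0.317^4.8704 / (10.67·2130)]^0.540 = 0.1421 m³/s

Q ≈ 0.142 m³/s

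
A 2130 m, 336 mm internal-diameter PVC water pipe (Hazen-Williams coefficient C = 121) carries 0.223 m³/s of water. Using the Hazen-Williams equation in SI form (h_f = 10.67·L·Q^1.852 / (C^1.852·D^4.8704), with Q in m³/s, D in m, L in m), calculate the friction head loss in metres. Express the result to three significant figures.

h_f ≈ 39.7 m

h_f = 10.67·2130·0.223^1.852 / (121^1.852·0.336^4.8704) = 39.74 m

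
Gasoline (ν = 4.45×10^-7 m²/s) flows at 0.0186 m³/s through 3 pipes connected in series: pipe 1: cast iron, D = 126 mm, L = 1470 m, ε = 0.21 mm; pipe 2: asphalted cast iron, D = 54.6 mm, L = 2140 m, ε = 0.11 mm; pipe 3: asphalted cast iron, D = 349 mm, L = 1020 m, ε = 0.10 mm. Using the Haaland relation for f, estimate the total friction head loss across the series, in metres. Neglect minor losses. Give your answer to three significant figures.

H ≈ 3020 m

Pipe 1: V = 1.492 m/s, Re = 4.22×10^5, ε/D = 0.00167, f = 0.02280, h_1 = f(L/D)V²/2g = 30.17 m
Pipe 2: V = 7.944 m/s, Re = 9.75×10^5, ε/D = 0.00201, f = 0.02368, h_2 = f(L/D)V²/2g = 2985 m
Pipe 3: V = 0.1944 m/s, Re = 1.52×10^5, ε/D = 2.87×10^-4, f = 0.01802, h_3 = f(L/D)V²/2g = 0.1015 m
Series → Q common, losses add: H = Σh = 3015 m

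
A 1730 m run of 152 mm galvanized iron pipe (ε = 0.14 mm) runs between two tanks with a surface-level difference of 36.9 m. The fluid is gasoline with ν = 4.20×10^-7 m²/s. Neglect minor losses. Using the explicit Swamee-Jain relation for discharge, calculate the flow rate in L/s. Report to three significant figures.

Q ≈ 32.6 L/s

Swamee-Jain (Type II): Q = -0.965·√(gD⁵h_f/L)·ln[ε/(3.7D) + √(3.17ν²L/(gD³h_f))]
√(gD⁵h_f/L) = √(9.81·0.152⁵·36.9/1730) = 0.004120
ε/(3.7D) = 2.49×10^-4; √(3.17ν²L/(gD³h_f)) = 2.76×10^-5
Q = -0.965·0.004120·ln(2.765×10^-4) = 0.03258 m³/s
Check: V = 1.80 m/s, Re = 6.50×10^5, f = 0.01985, h_f = 37.1 m ≈ 36.9 m ✓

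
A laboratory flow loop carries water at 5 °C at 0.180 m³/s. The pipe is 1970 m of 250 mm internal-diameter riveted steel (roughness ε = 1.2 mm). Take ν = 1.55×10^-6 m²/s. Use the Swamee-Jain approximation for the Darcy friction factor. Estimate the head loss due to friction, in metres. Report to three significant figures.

h_f ≈ 163 m

V = 4Q/(πD²) = 4·0.180/(π·0.250²) = 3.667 m/s
Re = VD/ν = 3.667·0.250/1.55×10^-6 = 5.91×10^5 → turbulent
ε/D = 1.2/250 = 0.00480
Swamee-Jain: f = 0.03025
h_f = f(L/D)V²/(2g) = 0.03025·(1970/0.250)·3.667²/(2·9.81) = 163.4 m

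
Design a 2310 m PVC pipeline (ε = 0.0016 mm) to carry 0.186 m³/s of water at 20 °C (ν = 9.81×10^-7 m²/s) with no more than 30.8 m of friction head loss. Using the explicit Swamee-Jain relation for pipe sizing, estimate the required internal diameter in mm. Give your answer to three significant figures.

D ≈ 308 mm

Swamee-Jain (Type III): D = 0.66·[ε^1.25·(LQ²/(gh_f))^4.75 + ν·Q^9.4·(L/(gh_f))^5.2]^0.04
LQ²/(gh_f) = 0.2645; L/(gh_f) = 7.645
Term 1 = ε^1.25·(…)^4.75 = 1.03×10^-10; Term 2 = ν·Q^9.4·(…)^5.2 = 5.23×10^-9
D = 0.66·(1.03×10^-10 + 5.23×10^-9)^0.04 = 0.3081 m = 308 mm
Check: V = 2.50 m/s, Re = 7.84×10^5, f = 0.01221, h_f = 29.1 m ≈ 30.8 m ✓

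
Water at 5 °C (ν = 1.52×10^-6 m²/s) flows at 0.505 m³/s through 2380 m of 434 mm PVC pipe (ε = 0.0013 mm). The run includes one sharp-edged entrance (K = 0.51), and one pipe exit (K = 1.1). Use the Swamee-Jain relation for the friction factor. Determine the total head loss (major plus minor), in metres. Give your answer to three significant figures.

V = 4Q/(πD²) = 3.414 m/s; V²/2g = 0.5939 m
Re = 9.75×10^5, ε/D = 3.00×10^-6 → f = 0.01173 (Swamee-Jain)
Major: h_f = f(L/D)·V²/2g = 0.01173·5484·0.5939 = 38.21 m
Minor: ΣK = 1.61; h_m = ΣK·V²/2g = 0.9562 m
Total H_L = 38.21 + 0.9562 = 39.17 m

H_L ≈ 39.2 m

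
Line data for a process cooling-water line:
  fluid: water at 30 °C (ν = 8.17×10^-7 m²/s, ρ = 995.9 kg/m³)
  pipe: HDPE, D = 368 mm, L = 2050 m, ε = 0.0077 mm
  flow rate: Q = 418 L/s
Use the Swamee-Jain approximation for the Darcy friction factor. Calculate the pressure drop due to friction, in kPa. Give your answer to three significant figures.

V = 4Q/(πD²) = 4·0.418/(π·0.368²) = 3.930 m/s
Re = VD/ν = 3.930·0.368/8.17×10^-7 = 1.77×10^6 → turbulent
ε/D = 0.0077/368 = 2.09×10^-5
Swamee-Jain: f = 0.01125
h_f = f(L/D)V²/(2g) = 0.01125·(2050/0.368)·3.930²/(2·9.81) = 49.34 m
Δp = ρg·h_f = 995.9·9.81·49.34 = 482.0 kPa

Δp ≈ 482 kPa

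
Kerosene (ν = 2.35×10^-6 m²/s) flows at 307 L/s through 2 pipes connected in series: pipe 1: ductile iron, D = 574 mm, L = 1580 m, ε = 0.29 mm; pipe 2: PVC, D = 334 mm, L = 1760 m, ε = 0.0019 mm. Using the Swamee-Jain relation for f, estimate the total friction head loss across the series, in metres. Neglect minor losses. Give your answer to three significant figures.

H ≈ 47.1 m

Pipe 1: V = 1.186 m/s, Re = 2.90×10^5, ε/D = 5.05×10^-4, f = 0.01840, h_1 = f(L/D)V²/2g = 3.634 m
Pipe 2: V = 3.504 m/s, Re = 4.98×10^5, ε/D = 5.69×10^-6, f = 0.01319, h_2 = f(L/D)V²/2g = 43.50 m
Series → Q common, losses add: H = Σh = 47.13 m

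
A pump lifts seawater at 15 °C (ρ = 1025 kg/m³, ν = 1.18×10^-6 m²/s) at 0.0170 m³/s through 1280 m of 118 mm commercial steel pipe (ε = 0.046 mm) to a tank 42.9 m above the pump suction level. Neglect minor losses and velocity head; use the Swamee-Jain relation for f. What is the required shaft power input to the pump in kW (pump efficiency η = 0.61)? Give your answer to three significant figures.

V = 4Q/(πD²) = 1.555 m/s; Re = 1.55×10^5; ε/D = 3.90×10^-4; f = 0.01884
h_f = f(L/D)V²/2g = 25.16 m
Total head H = z + h_f = 42.9 + 25.16 = 68.06 m
P_hyd = ρgQH = 1025·9.81·0.0170·68.06 = 11.63 kW
P_shaft = P_hyd/η = 11.63/0.61 = 19.07 kW

P_shaft ≈ 19.1 kW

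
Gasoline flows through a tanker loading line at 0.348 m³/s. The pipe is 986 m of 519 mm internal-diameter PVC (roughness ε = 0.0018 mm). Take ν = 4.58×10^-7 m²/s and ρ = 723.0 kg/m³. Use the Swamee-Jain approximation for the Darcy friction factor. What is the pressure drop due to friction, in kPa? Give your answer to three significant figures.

V = 4Q/(πD²) = 4·0.348/(π·0.519²) = 1.645 m/s
Re = VD/ν = 1.645·0.519/4.58×10^-7 = 1.86×10^6 → turbulent
ε/D = 0.0018/519 = 3.47×10^-6
Swamee-Jain: f = 0.01061
h_f = f(L/D)V²/(2g) = 0.01061·(986/0.519)·1.645²/(2·9.81) = 2.780 m
Δp = ρg·h_f = 723.0·9.81·2.780 = 19.72 kPa

Δp ≈ 19.7 kPa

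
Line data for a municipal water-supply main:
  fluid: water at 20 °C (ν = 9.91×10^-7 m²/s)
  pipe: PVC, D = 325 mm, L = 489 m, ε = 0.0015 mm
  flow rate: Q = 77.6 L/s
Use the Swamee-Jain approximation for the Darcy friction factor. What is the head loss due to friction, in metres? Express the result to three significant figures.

V = 4Q/(πD²) = 4·0.0776/(π·0.325²) = 0.9354 m/s
Re = VD/ν = 0.9354·0.325/9.91×10^-7 = 3.07×10^5 → turbulent
ε/D = 0.0015/325 = 4.62×10^-6
Swamee-Jain: f = 0.01437
h_f = f(L/D)V²/(2g) = 0.01437·(489/0.325)·0.9354²/(2·9.81) = 0.9642 m

h_f ≈ 0.964 m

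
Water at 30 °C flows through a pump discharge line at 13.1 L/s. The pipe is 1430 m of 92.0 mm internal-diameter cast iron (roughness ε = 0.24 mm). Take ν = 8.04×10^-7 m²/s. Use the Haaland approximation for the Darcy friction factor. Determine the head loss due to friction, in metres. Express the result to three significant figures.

V = 4Q/(πD²) = 4·0.0131/(π·0.0920²) = 1.971 m/s
Re = VD/ν = 1.971·0.0920/8.04×10^-7 = 2.25×10^5 → turbulent
ε/D = 0.24/92.0 = 0.00261
Haaland: f = 0.02580
h_f = f(L/D)V²/(2g) = 0.02580·(1430/0.0920)·1.971²/(2·9.81) = 79.39 m

h_f ≈ 79.4 m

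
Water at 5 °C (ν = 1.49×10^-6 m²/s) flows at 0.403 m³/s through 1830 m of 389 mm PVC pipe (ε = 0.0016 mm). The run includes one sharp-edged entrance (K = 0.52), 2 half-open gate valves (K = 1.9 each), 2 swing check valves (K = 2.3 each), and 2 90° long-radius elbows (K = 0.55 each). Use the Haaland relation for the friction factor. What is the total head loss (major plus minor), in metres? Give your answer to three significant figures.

V = 4Q/(πD²) = 3.391 m/s; V²/2g = 0.5860 m
Re = 8.85×10^5, ε/D = 4.11×10^-6 → f = 0.01189 (Haaland)
Major: h_f = f(L/D)·V²/2g = 0.01189·4704·0.5860 = 32.78 m
Minor: ΣK = 10.0; h_m = ΣK·V²/2g = 5.872 m
Total H_L = 32.78 + 5.872 = 38.66 m

H_L ≈ 38.7 m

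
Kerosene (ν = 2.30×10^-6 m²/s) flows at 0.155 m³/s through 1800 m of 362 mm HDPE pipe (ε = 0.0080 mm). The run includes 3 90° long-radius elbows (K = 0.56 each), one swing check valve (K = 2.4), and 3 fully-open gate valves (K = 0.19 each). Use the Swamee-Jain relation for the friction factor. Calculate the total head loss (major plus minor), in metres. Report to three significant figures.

H_L ≈ 9.31 m

V = 4Q/(πD²) = 1.506 m/s; V²/2g = 0.1156 m
Re = 2.37×10^5, ε/D = 2.21×10^-5 → f = 0.01525 (Swamee-Jain)
Major: h_f = f(L/D)·V²/2g = 0.01525·4972·0.1156 = 8.768 m
Minor: ΣK = 4.65; h_m = ΣK·V²/2g = 0.5375 m
Total H_L = 8.768 + 0.5375 = 9.305 m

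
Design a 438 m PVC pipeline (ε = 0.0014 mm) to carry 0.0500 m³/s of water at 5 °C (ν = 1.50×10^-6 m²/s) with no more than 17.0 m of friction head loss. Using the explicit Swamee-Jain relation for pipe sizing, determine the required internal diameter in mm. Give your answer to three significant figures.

D ≈ 153 mm

Swamee-Jain (Type III): D = 0.66·[ε^1.25·(LQ²/(gh_f))^4.75 + ν·Q^9.4·(L/(gh_f))^5.2]^0.04
LQ²/(gh_f) = 0.006566; L/(gh_f) = 2.626
Term 1 = ε^1.25·(…)^4.75 = 2.06×10^-18; Term 2 = ν·Q^9.4·(…)^5.2 = 1.34×10^-16
D = 0.66·(2.06×10^-18 + 1.34×10^-16)^0.04 = 0.1531 m = 153 mm
Check: V = 2.72 m/s, Re = 2.77×10^5, f = 0.01469, h_f = 15.8 m ≈ 17.0 m ✓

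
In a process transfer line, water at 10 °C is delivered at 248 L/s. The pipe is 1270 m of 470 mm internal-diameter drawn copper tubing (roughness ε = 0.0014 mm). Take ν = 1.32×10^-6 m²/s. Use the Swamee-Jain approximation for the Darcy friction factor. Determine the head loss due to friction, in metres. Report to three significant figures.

h_f ≈ 3.69 m

V = 4Q/(πD²) = 4·0.248/(π·0.470²) = 1.429 m/s
Re = VD/ν = 1.429·0.470/1.32×10^-6 = 5.09×10^5 → turbulent
ε/D = 0.0014/470 = 2.98×10^-6
Swamee-Jain: f = 0.01310
h_f = f(L/D)V²/(2g) = 0.01310·(1270/0.470)·1.429²/(2·9.81) = 3.686 m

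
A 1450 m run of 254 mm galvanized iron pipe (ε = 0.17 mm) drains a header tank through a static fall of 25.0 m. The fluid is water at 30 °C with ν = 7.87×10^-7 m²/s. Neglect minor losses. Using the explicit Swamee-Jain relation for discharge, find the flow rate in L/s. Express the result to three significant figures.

Q ≈ 109 L/s

Swamee-Jain (Type II): Q = -0.965·√(gD⁵h_f/L)·ln[ε/(3.7D) + √(3.17ν²L/(gD³h_f))]
√(gD⁵h_f/L) = √(9.81·0.254⁵·25.0/1450) = 0.01337
ε/(3.7D) = 1.81×10^-4; √(3.17ν²L/(gD³h_f)) = 2.66×10^-5
Q = -0.965·0.01337·ln(2.075×10^-4) = 0.1094 m³/s
Check: V = 2.16 m/s, Re = 6.97×10^5, f = 0.01853, h_f = 25.2 m ≈ 25.0 m ✓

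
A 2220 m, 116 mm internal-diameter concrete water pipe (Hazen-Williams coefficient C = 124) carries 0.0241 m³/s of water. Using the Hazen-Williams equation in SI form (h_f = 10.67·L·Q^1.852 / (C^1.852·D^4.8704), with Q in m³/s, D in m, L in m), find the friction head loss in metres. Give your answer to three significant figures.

h_f ≈ 114 m

h_f = 10.67·2220·0.0241^1.852 / (124^1.852·0.116^4.8704) = 114.1 m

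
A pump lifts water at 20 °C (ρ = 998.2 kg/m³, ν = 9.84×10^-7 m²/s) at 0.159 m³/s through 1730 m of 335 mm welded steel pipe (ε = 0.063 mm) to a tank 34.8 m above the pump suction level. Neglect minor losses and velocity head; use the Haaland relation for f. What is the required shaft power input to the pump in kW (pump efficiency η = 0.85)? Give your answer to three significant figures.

V = 4Q/(πD²) = 1.804 m/s; Re = 6.14×10^5; ε/D = 1.88×10^-4; f = 0.01493
h_f = f(L/D)V²/2g = 12.79 m
Total head H = z + h_f = 34.8 + 12.79 = 47.59 m
P_hyd = ρgQH = 998.2·9.81·0.159·47.59 = 74.09 kW
P_shaft = P_hyd/η = 74.09/0.85 = 87.16 kW

P_shaft ≈ 87.2 kW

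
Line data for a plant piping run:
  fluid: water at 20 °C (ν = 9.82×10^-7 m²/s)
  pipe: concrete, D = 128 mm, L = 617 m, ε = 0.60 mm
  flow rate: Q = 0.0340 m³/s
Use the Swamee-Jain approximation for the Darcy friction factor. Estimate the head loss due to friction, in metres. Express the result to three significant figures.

V = 4Q/(πD²) = 4·0.0340/(π·0.128²) = 2.642 m/s
Re = VD/ν = 2.642·0.128/9.82×10^-7 = 3.44×10^5 → turbulent
ε/D = 0.60/128 = 0.00469
Swamee-Jain: f = 0.03020
h_f = f(L/D)V²/(2g) = 0.03020·(617/0.128)·2.642²/(2·9.81) = 51.80 m

h_f ≈ 51.8 m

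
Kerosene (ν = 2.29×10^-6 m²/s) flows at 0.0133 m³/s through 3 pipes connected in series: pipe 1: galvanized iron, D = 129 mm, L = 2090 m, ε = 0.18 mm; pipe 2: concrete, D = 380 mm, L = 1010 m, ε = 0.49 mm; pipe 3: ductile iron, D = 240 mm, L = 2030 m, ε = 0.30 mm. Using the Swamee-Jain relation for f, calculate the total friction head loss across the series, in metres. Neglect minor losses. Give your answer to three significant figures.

Pipe 1: V = 1.018 m/s, Re = 5.73×10^4, ε/D = 0.00140, f = 0.02488, h_1 = f(L/D)V²/2g = 21.28 m
Pipe 2: V = 0.1173 m/s, Re = 1.95×10^4, ε/D = 0.00129, f = 0.02887, h_2 = f(L/D)V²/2g = 0.05378 m
Pipe 3: V = 0.2940 m/s, Re = 3.08×10^4, ε/D = 0.00125, f = 0.02662, h_3 = f(L/D)V²/2g = 0.9918 m
Series → Q common, losses add: H = Σh = 22.32 m

H ≈ 22.3 m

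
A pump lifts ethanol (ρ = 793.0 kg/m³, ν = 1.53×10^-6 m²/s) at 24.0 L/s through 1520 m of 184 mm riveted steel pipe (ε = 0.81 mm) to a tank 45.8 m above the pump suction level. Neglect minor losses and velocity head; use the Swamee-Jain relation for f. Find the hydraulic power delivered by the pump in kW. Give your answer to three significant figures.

V = 4Q/(πD²) = 0.9026 m/s; Re = 1.09×10^5; ε/D = 0.00440; f = 0.03042
h_f = f(L/D)V²/2g = 10.43 m
Total head H = z + h_f = 45.8 + 10.43 = 56.23 m
P_hyd = ρgQH = 793.0·9.81·0.0240·56.23 = 10.50 kW

P_hyd ≈ 10.5 kW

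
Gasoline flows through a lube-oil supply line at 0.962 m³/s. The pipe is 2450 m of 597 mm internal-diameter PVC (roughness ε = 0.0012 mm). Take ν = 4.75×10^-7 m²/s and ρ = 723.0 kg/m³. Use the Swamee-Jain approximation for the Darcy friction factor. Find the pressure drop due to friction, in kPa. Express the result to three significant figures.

Δp ≈ 163 kPa

V = 4Q/(πD²) = 4·0.962/(π·0.597²) = 3.437 m/s
Re = VD/ν = 3.437·0.597/4.75×10^-7 = 4.32×10^6 → turbulent
ε/D = 0.0012/597 = 2.01×10^-6
Swamee-Jain: f = 0.009331
h_f = f(L/D)V²/(2g) = 0.009331·(2450/0.597)·3.437²/(2·9.81) = 23.05 m
Δp = ρg·h_f = 723.0·9.81·23.05 = 163.5 kPa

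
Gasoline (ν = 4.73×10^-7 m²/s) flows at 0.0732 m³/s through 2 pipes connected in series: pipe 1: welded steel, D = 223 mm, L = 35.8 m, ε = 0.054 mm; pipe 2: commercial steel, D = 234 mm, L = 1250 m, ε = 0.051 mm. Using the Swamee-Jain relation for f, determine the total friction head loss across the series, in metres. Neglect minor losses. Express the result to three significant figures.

Pipe 1: V = 1.874 m/s, Re = 8.84×10^5, ε/D = 2.42×10^-4, f = 0.01531, h_1 = f(L/D)V²/2g = 0.4400 m
Pipe 2: V = 1.702 m/s, Re = 8.42×10^5, ε/D = 2.18×10^-4, f = 0.01511, h_2 = f(L/D)V²/2g = 11.92 m
Series → Q common, losses add: H = Σh = 12.36 m

H ≈ 12.4 m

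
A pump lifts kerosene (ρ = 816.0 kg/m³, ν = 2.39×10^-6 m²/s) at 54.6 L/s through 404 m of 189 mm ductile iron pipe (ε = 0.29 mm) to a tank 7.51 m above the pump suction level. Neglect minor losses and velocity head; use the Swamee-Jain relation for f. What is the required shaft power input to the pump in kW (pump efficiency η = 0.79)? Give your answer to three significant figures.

P_shaft ≈ 9.49 kW

V = 4Q/(πD²) = 1.946 m/s; Re = 1.54×10^5; ε/D = 0.00153; f = 0.02339
h_f = f(L/D)V²/2g = 9.652 m
Total head H = z + h_f = 7.51 + 9.652 = 17.16 m
P_hyd = ρgQH = 816.0·9.81·0.0546·17.16 = 7.501 kW
P_shaft = P_hyd/η = 7.501/0.79 = 9.495 kW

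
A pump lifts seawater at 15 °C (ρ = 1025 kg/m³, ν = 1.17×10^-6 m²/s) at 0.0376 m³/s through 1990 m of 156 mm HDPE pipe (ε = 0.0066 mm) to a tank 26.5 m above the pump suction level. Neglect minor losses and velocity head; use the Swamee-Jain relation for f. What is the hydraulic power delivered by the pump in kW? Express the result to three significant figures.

P_hyd ≈ 24.5 kW

V = 4Q/(πD²) = 1.967 m/s; Re = 2.62×10^5; ε/D = 4.23×10^-5; f = 0.01519
h_f = f(L/D)V²/2g = 38.21 m
Total head H = z + h_f = 26.5 + 38.21 = 64.71 m
P_hyd = ρgQH = 1025·9.81·0.0376·64.71 = 24.47 kW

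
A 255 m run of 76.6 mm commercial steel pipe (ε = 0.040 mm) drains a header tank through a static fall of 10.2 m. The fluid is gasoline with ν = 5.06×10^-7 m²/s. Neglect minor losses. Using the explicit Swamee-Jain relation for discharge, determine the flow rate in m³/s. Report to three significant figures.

Swamee-Jain (Type II): Q = -0.965·√(gD⁵h_f/L)·ln[ε/(3.7D) + √(3.17ν²L/(gD³h_f))]
√(gD⁵h_f/L) = √(9.81·0.0766⁵·10.2/255) = 0.001017
ε/(3.7D) = 1.41×10^-4; √(3.17ν²L/(gD³h_f)) = 6.78×10^-5
Q = -0.965·0.001017·ln(2.090×10^-4) = 0.008318 m³/s
Check: V = 1.80 m/s, Re = 2.73×10^5, f = 0.01858, h_f = 10.3 m ≈ 10.2 m ✓

Q ≈ 0.00832 m³/s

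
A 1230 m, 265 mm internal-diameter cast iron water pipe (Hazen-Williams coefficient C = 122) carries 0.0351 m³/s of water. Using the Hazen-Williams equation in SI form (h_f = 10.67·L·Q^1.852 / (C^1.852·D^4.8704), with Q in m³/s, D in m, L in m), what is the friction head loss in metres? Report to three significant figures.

h_f = 10.67·1230·0.0351^1.852 / (122^1.852·0.265^4.8704) = 2.339 m

h_f ≈ 2.34 m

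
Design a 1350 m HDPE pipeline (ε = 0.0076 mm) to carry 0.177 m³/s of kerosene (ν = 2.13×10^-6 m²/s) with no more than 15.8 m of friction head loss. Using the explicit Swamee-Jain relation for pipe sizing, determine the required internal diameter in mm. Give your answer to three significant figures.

Swamee-Jain (Type III): D = 0.66·[ε^1.25·(LQ²/(gh_f))^4.75 + ν·Q^9.4·(L/(gh_f))^5.2]^0.04
LQ²/(gh_f) = 0.2729; L/(gh_f) = 8.710
Term 1 = ε^1.25·(…)^4.75 = 8.35×10^-10; Term 2 = ν·Q^9.4·(…)^5.2 = 1.40×10^-8
D = 0.66·(8.35×10^-10 + 1.40×10^-8)^0.04 = 0.3210 m = 321 mm
Check: V = 2.19 m/s, Re = 3.30×10^5, f = 0.01441, h_f = 14.8 m ≈ 15.8 m ✓

D ≈ 321 mm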